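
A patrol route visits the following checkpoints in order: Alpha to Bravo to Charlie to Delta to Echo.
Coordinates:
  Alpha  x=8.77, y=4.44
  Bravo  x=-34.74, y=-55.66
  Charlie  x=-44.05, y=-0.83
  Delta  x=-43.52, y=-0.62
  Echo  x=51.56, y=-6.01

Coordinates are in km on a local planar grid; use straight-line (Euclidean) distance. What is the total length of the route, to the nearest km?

226 km

Leg distances:
Alpha→Bravo: 74.2 km  (cumulative 74.2 km)
Bravo→Charlie: 55.6 km  (cumulative 129.8 km)
Charlie→Delta: 0.6 km  (cumulative 130.4 km)
Delta→Echo: 95.2 km  (cumulative 225.6 km)
Total route length ≈ 226 km.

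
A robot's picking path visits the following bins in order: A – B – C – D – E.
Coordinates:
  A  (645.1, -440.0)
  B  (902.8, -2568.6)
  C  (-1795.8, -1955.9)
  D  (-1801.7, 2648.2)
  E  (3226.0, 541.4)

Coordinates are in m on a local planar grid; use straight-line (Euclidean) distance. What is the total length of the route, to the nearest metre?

Leg distances:
A→B: 2144.1 m  (cumulative 2144.1 m)
B→C: 2767.3 m  (cumulative 4911.4 m)
C→D: 4604.1 m  (cumulative 9515.5 m)
D→E: 5451.3 m  (cumulative 14966.8 m)
Total route length ≈ 14967 m.

14967 m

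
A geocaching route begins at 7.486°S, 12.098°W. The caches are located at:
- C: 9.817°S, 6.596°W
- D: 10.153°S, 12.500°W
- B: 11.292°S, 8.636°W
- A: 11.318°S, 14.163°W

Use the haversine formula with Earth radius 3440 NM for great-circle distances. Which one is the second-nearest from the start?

Distance to each, sorted:
D: 161.9 NM
A: 260.6 NM
B: 307.0 NM
C: 355.3 NM
The second-nearest is A at 260.6 NM.

A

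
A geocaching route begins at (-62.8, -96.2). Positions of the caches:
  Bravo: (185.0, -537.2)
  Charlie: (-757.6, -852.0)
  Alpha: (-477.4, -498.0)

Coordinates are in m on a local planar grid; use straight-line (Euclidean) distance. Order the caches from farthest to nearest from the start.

Distances from the start:
Charlie (-757.6, -852.0): 1026.6 m
Alpha (-477.4, -498.0): 577.4 m
Bravo (185.0, -537.2): 505.9 m

Charlie, Alpha, Bravo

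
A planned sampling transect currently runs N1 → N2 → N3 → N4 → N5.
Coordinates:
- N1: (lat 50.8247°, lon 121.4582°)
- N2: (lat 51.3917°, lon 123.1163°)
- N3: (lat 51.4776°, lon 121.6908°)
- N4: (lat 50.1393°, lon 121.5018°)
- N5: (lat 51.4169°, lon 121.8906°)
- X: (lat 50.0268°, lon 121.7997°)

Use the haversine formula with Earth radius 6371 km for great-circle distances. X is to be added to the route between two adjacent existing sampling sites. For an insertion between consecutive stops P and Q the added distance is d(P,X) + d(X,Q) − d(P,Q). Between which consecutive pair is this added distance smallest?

Added distance for inserting X between each consecutive pair:
N1–N2: 138.0 km
N2–N3: 240.1 km
N3–N4: 36.8 km
N4–N5: 34.7 km
Smallest added distance is 34.7 km, inserting between N4 and N5.

between N4 and N5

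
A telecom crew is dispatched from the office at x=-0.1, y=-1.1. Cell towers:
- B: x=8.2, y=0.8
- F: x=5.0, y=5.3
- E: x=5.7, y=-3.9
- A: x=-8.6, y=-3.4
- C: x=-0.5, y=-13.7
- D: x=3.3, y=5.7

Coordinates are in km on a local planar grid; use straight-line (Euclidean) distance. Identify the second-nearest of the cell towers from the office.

Distance to each, sorted:
E: 6.4 km
D: 7.6 km
F: 8.2 km
B: 8.5 km
A: 8.8 km
C: 12.6 km
The second-nearest is D at 7.6 km.

D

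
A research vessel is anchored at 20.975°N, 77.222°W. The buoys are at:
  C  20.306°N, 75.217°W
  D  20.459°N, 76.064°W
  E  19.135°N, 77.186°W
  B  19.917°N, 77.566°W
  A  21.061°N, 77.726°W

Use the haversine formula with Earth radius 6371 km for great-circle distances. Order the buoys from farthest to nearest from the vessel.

C, E, D, B, A

Distance from the vessel at 20.975°N, 77.222°W to each:
C 20.306°N, 75.217°W: 221.5 km
E 19.135°N, 77.186°W: 204.6 km
D 20.459°N, 76.064°W: 133.4 km
B 19.917°N, 77.566°W: 123.0 km
A 21.061°N, 77.726°W: 53.2 km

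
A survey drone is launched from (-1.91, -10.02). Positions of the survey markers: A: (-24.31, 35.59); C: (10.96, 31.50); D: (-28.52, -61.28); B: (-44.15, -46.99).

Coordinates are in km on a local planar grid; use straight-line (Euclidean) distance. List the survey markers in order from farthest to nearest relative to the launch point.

D, B, A, C

Distance from the launch point at (-1.91, -10.02) to each:
D (-28.52, -61.28): 57.8 km
B (-44.15, -46.99): 56.1 km
A (-24.31, 35.59): 50.8 km
C (10.96, 31.50): 43.5 km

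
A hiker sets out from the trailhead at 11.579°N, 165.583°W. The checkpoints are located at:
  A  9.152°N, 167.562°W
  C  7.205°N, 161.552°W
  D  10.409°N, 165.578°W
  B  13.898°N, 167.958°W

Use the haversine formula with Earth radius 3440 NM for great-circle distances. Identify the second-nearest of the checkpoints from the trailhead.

A

Distance to each, sorted:
D: 70.2 NM
A: 186.8 NM
B: 196.8 NM
C: 354.9 NM
The second-nearest is A at 186.8 NM.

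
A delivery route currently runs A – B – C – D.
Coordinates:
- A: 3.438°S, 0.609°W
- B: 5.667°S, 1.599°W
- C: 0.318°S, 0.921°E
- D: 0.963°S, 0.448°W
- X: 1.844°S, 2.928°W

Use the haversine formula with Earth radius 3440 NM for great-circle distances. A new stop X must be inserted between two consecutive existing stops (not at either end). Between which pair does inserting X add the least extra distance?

Added distance for inserting X between each consecutive pair:
A–B: 265.4 NM
B–C: 136.6 NM
C–D: 315.7 NM
Smallest added distance is 136.6 NM, inserting between B and C.

between B and C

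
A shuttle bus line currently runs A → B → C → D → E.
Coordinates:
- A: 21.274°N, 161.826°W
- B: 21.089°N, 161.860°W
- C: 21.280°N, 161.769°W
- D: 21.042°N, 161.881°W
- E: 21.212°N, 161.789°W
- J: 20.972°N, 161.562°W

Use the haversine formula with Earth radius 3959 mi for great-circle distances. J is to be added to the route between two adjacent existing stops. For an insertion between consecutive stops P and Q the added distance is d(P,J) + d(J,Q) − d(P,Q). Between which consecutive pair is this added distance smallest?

Added distance for inserting J between each consecutive pair:
A–B: 34.8 mi
B–C: 31.5 mi
C–D: 28.3 mi
D–E: 30.1 mi
Smallest added distance is 28.3 mi, inserting between C and D.

between C and D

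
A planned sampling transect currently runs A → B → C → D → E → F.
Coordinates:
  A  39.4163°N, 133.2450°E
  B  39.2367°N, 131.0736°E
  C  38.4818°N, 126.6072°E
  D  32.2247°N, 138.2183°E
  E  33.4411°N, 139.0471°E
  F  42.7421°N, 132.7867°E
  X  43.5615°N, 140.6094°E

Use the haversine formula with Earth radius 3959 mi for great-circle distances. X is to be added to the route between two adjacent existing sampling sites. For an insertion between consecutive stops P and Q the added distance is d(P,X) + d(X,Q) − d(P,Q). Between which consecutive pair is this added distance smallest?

Added distance for inserting X between each consecutive pair:
A–B: 936.8 mi
B–C: 1139.7 mi
C–D: 819.3 mi
D–E: 1401.5 mi
E–F: 375.8 mi
Smallest added distance is 375.8 mi, inserting between E and F.

between E and F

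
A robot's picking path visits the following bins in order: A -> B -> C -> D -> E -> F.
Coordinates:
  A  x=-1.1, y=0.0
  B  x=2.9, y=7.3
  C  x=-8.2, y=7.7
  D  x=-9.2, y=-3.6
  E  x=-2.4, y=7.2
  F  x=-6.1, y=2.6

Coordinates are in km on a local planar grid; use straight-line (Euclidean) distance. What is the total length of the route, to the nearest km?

Leg distances:
A→B: 8.3 km  (cumulative 8.3 km)
B→C: 11.1 km  (cumulative 19.4 km)
C→D: 11.3 km  (cumulative 30.8 km)
D→E: 12.8 km  (cumulative 43.5 km)
E→F: 5.9 km  (cumulative 49.4 km)
Total route length ≈ 49 km.

49 km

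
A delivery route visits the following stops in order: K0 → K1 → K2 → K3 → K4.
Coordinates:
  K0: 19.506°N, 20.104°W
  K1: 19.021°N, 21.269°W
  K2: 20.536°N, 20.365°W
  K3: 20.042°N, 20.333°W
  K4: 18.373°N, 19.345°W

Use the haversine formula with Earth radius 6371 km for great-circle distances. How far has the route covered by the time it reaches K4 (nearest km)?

594 km

Leg distances:
K0→K1: 133.7 km  (cumulative 133.7 km)
K1→K2: 193.2 km  (cumulative 326.9 km)
K2→K3: 55.0 km  (cumulative 381.9 km)
K3→K4: 212.6 km  (cumulative 594.5 km)
Cumulative distance at K4 ≈ 594 km.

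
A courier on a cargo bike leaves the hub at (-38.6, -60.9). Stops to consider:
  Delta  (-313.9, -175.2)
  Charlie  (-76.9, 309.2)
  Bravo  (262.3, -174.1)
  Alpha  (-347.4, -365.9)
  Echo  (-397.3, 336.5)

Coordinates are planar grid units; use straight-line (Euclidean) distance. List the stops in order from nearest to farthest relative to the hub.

Distance from the hub at (-38.6, -60.9) to each:
Delta (-313.9, -175.2): 298.1
Bravo (262.3, -174.1): 321.5
Charlie (-76.9, 309.2): 372.1
Alpha (-347.4, -365.9): 434.0
Echo (-397.3, 336.5): 535.3

Delta, Bravo, Charlie, Alpha, Echo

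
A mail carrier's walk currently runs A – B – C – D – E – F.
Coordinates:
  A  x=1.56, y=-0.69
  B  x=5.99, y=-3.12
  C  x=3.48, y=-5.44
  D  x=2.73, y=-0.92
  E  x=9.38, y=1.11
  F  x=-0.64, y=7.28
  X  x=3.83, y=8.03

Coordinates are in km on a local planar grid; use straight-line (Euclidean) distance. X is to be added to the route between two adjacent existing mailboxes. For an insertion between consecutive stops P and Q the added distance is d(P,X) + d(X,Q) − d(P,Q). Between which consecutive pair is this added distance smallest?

between E and F

Added distance for inserting X between each consecutive pair:
A–B: 15.3 km
B–C: 21.4 km
C–D: 17.9 km
D–E: 10.9 km
E–F: 1.6 km
Smallest added distance is 1.6 km, inserting between E and F.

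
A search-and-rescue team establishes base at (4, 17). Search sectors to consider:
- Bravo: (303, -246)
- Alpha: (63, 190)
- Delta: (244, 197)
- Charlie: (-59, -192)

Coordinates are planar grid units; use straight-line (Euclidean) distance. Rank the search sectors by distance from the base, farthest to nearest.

Bravo, Delta, Charlie, Alpha

Computing each straight-line distance from (4, 17):
Bravo (303, -246): 398.2
Delta (244, 197): 300.0
Charlie (-59, -192): 218.3
Alpha (63, 190): 182.8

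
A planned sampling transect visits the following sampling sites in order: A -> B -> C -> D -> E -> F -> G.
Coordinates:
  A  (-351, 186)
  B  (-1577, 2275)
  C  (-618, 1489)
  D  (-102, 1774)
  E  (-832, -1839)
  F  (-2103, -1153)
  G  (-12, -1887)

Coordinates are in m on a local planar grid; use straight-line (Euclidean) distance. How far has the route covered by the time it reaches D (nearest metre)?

4252 m

Leg distances:
A→B: 2422.2 m  (cumulative 2422.2 m)
B→C: 1240.0 m  (cumulative 3662.1 m)
C→D: 589.5 m  (cumulative 4251.6 m)
Cumulative distance at D ≈ 4252 m.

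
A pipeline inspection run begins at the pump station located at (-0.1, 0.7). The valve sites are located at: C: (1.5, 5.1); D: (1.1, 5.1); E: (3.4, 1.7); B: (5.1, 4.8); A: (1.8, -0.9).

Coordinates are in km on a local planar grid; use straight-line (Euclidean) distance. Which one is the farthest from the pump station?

B

Distance to each, sorted:
B: 6.6 km
C: 4.7 km
D: 4.6 km
E: 3.6 km
A: 2.5 km
The farthest is B at 6.6 km.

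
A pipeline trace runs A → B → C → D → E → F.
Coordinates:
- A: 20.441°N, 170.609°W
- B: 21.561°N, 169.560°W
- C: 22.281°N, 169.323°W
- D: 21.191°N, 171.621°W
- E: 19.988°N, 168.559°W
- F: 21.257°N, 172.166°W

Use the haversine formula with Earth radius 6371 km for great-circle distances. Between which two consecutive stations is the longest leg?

E–F

Leg distances:
A→B: 165.4 km
B→C: 83.7 km
C→D: 266.5 km
D→E: 345.7 km
E→F: 401.0 km
The longest leg is E–F at 401.0 km.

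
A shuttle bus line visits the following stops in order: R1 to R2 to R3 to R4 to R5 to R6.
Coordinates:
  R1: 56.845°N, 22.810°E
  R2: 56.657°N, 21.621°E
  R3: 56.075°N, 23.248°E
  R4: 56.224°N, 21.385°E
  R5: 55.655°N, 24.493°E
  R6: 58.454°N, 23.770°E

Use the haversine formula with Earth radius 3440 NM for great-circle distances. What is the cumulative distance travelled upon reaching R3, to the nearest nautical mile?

105 NM

Leg distances:
R1→R2: 40.7 NM  (cumulative 40.7 NM)
R2→R3: 64.4 NM  (cumulative 105.1 NM)
Cumulative distance at R3 ≈ 105 NM.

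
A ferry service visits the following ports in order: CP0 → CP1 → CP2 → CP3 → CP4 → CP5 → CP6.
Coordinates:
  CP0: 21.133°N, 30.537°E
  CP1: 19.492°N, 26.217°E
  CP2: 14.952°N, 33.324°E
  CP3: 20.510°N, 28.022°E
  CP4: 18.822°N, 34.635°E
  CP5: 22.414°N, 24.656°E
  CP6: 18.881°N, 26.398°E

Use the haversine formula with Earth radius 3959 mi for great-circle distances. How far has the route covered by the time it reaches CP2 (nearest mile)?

866 mi

Leg distances:
CP0→CP1: 302.0 mi  (cumulative 302.0 mi)
CP1→CP2: 564.1 mi  (cumulative 866.2 mi)
Cumulative distance at CP2 ≈ 866 mi.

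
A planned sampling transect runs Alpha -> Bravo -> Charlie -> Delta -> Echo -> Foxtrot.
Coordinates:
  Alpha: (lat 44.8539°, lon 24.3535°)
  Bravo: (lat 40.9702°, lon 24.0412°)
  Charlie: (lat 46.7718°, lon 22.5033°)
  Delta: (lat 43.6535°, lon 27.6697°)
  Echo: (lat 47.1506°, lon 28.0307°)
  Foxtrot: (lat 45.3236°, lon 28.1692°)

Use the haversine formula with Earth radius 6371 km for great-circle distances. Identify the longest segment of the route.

Leg distances:
Alpha→Bravo: 432.6 km
Bravo→Charlie: 656.7 km
Charlie→Delta: 532.7 km
Delta→Echo: 389.9 km
Echo→Foxtrot: 203.4 km
The longest leg is Bravo–Charlie at 656.7 km.

Bravo–Charlie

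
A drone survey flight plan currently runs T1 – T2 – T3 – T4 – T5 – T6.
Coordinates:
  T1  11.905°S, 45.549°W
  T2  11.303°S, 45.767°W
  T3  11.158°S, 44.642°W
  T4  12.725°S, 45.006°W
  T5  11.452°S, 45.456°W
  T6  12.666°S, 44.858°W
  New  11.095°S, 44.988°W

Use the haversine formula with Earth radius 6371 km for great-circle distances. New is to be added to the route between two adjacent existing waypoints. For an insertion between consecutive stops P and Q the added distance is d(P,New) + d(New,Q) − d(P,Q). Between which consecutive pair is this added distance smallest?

Added distance for inserting New between each consecutive pair:
T1–T2: 125.9 km
T2–T3: 2.7 km
T3–T4: 41.0 km
T4–T5: 96.1 km
T5–T6: 90.1 km
Smallest added distance is 2.7 km, inserting between T2 and T3.

between T2 and T3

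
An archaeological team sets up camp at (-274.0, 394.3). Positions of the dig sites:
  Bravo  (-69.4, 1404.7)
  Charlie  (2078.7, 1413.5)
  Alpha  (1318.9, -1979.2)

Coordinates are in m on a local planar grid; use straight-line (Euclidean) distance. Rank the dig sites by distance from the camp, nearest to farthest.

Computing each straight-line distance from (-274.0, 394.3):
Bravo (-69.4, 1404.7): 1030.9 m
Charlie (2078.7, 1413.5): 2564.0 m
Alpha (1318.9, -1979.2): 2858.5 m

Bravo, Charlie, Alpha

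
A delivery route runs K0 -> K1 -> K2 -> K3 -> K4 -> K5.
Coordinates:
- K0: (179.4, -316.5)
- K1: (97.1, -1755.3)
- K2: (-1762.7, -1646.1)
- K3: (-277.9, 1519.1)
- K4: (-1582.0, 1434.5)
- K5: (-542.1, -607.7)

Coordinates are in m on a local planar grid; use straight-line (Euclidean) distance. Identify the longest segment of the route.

K2–K3

Leg distances:
K0→K1: 1441.2 m
K1→K2: 1863.0 m
K2→K3: 3496.2 m
K3→K4: 1306.8 m
K4→K5: 2291.7 m
The longest leg is K2–K3 at 3496.2 m.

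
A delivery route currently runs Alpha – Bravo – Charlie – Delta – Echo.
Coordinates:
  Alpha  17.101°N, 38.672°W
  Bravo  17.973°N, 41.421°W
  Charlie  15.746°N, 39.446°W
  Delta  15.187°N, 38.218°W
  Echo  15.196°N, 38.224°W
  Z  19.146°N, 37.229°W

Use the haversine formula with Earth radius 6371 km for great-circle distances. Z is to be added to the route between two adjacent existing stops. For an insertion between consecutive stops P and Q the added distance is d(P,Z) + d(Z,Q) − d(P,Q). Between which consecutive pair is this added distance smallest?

Added distance for inserting Z between each consecutive pair:
Alpha–Bravo: 427.3 km
Bravo–Charlie: 581.1 km
Charlie–Delta: 752.3 km
Delta–Echo: 903.1 km
Smallest added distance is 427.3 km, inserting between Alpha and Bravo.

between Alpha and Bravo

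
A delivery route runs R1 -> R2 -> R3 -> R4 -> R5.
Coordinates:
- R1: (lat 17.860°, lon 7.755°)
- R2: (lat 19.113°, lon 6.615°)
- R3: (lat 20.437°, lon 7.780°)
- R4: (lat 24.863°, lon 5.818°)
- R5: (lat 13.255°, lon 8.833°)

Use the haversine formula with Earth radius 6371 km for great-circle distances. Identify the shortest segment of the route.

Leg distances:
R1→R2: 184.0 km
R2→R3: 191.1 km
R3→R4: 531.7 km
R4→R5: 1328.9 km
The shortest leg is R1–R2 at 184.0 km.

R1–R2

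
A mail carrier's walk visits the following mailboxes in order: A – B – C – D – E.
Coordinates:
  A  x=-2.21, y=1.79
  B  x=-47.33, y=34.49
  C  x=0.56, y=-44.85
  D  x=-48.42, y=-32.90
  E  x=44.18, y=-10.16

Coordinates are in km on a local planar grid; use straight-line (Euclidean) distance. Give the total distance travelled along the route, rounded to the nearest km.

Leg distances:
A→B: 55.7 km  (cumulative 55.7 km)
B→C: 92.7 km  (cumulative 148.4 km)
C→D: 50.4 km  (cumulative 198.8 km)
D→E: 95.4 km  (cumulative 294.2 km)
Total route length ≈ 294 km.

294 km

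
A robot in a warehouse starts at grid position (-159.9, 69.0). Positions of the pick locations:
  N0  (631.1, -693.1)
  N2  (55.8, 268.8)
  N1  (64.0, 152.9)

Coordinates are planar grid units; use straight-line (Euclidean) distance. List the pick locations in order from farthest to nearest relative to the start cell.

Distance from the start cell at (-159.9, 69.0) to each:
N0 (631.1, -693.1): 1098.4
N2 (55.8, 268.8): 294.0
N1 (64.0, 152.9): 239.1

N0, N2, N1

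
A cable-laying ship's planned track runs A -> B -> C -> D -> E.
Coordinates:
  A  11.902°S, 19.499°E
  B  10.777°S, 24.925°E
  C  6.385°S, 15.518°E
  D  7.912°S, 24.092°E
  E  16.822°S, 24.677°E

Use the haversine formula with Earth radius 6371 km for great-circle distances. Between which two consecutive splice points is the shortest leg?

Leg distances:
A→B: 604.6 km
B→C: 1143.5 km
C→D: 961.0 km
D→E: 992.8 km
The shortest leg is A–B at 604.6 km.

A–B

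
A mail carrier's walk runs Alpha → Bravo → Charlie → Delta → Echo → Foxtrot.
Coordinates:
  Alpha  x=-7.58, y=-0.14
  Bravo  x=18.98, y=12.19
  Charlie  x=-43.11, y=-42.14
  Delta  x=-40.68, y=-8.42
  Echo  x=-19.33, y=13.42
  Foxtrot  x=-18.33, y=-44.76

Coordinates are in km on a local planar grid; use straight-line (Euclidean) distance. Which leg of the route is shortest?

Alpha–Bravo

Leg distances:
Alpha→Bravo: 29.3 km
Bravo→Charlie: 82.5 km
Charlie→Delta: 33.8 km
Delta→Echo: 30.5 km
Echo→Foxtrot: 58.2 km
The shortest leg is Alpha–Bravo at 29.3 km.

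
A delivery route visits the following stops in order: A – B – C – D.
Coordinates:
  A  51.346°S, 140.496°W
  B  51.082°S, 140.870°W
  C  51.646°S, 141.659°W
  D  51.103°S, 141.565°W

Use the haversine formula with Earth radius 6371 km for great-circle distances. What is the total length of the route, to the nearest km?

183 km

Leg distances:
A→B: 39.2 km  (cumulative 39.2 km)
B→C: 83.3 km  (cumulative 122.5 km)
C→D: 60.7 km  (cumulative 183.2 km)
Total route length ≈ 183 km.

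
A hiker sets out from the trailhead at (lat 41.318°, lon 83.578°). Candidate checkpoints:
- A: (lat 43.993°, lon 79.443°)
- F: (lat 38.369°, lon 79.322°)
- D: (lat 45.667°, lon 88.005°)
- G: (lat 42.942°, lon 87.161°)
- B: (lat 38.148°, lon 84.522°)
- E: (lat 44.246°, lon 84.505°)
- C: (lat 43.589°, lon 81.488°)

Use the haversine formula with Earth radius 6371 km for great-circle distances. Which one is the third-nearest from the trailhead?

G

Distance to each, sorted:
C: 305.2 km
E: 334.2 km
G: 346.2 km
B: 361.6 km
A: 450.2 km
F: 489.3 km
D: 600.9 km
The third-nearest is G at 346.2 km.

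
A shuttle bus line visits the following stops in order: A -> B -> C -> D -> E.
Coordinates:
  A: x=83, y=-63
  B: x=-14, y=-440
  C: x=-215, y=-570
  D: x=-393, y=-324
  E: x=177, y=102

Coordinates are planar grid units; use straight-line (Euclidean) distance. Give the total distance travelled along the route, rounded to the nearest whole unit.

Leg distances:
A→B: 389.3  (cumulative 389.3)
B→C: 239.4  (cumulative 628.7)
C→D: 303.6  (cumulative 932.3)
D→E: 711.6  (cumulative 1643.9)
Total route length ≈ 1644.

1644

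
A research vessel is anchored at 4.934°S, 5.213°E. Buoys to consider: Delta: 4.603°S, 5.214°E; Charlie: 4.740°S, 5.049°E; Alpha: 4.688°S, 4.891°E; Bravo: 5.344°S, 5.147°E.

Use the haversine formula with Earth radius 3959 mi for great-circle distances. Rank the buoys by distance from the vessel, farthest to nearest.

Bravo, Alpha, Delta, Charlie

Distances from the vessel:
Bravo 5.344°S, 5.147°E: 28.7 mi
Alpha 4.688°S, 4.891°E: 27.9 mi
Delta 4.603°S, 5.214°E: 22.9 mi
Charlie 4.740°S, 5.049°E: 17.5 mi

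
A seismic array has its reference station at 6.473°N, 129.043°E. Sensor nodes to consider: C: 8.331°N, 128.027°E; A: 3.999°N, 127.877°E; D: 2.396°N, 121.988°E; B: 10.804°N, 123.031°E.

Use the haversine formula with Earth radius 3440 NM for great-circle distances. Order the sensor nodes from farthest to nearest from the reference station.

D, B, A, C

Computing each great-circle distance from 6.473°N, 129.043°E:
D 2.396°N, 121.988°E: 488.0 NM
B 10.804°N, 123.031°E: 441.5 NM
A 3.999°N, 127.877°E: 164.1 NM
C 8.331°N, 128.027°E: 126.9 NM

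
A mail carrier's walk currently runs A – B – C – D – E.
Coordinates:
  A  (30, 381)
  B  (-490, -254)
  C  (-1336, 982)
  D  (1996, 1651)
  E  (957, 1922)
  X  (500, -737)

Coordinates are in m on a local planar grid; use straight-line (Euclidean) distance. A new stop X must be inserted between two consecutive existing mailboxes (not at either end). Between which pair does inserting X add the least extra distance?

between A and B

Added distance for inserting X between each consecutive pair:
A–B: 1493.6 m
B–C: 2118.9 m
C–D: 1934.5 m
D–E: 4442.1 m
Smallest added distance is 1493.6 m, inserting between A and B.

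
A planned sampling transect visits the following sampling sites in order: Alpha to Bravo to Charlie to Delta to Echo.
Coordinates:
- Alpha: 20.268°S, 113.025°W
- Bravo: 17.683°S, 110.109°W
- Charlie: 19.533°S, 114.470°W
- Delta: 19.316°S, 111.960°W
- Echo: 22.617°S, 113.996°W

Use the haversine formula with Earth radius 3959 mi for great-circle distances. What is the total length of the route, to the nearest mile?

1001 mi

Leg distances:
Alpha→Bravo: 261.2 mi  (cumulative 261.2 mi)
Bravo→Charlie: 312.9 mi  (cumulative 574.0 mi)
Charlie→Delta: 164.2 mi  (cumulative 738.3 mi)
Delta→Echo: 263.2 mi  (cumulative 1001.5 mi)
Total route length ≈ 1001 mi.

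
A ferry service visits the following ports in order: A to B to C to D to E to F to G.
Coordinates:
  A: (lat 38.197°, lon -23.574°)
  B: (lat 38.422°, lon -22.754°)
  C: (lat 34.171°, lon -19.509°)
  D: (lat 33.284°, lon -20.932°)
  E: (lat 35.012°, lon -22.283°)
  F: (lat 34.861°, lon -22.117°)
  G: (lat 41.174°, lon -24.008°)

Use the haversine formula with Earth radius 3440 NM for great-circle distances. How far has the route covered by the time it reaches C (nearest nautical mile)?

341 NM

Leg distances:
A→B: 40.9 NM  (cumulative 40.9 NM)
B→C: 299.6 NM  (cumulative 340.5 NM)
Cumulative distance at C ≈ 341 NM.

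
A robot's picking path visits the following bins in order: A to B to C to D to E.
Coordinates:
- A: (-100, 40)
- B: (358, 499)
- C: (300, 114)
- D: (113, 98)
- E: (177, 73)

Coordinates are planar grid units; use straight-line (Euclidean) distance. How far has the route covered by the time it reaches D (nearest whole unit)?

Leg distances:
A→B: 648.4  (cumulative 648.4)
B→C: 389.3  (cumulative 1037.8)
C→D: 187.7  (cumulative 1225.4)
Cumulative distance at D ≈ 1225.

1225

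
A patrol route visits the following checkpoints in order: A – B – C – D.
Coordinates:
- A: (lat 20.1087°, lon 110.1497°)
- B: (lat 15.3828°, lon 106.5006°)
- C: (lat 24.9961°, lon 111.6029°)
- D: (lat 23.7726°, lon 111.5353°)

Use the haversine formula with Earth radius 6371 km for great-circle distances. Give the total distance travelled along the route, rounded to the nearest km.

Leg distances:
A→B: 652.2 km  (cumulative 652.2 km)
B→C: 1193.8 km  (cumulative 1846.0 km)
C→D: 136.2 km  (cumulative 1982.3 km)
Total route length ≈ 1982 km.

1982 km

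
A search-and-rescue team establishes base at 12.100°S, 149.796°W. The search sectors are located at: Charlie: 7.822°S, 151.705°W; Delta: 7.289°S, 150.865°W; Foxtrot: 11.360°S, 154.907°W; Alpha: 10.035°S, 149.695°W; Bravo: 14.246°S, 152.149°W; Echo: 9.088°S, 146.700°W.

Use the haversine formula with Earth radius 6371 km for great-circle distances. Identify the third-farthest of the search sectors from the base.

Charlie

Distances from the base (12.100°S, 149.796°W):
Foxtrot: 562.5 km
Delta: 547.6 km
Charlie: 519.6 km
Echo: 476.1 km
Bravo: 349.0 km
Alpha: 229.9 km
The third-farthest is Charlie at 519.6 km.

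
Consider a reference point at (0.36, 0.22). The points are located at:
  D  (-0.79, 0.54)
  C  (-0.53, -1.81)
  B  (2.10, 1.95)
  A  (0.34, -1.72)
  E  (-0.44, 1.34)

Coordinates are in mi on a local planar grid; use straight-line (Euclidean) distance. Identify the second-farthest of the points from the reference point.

Distances from the reference point ((0.36, 0.22)):
B: 2.5 mi
C: 2.2 mi
A: 1.9 mi
E: 1.4 mi
D: 1.2 mi
The second-farthest is C at 2.2 mi.

C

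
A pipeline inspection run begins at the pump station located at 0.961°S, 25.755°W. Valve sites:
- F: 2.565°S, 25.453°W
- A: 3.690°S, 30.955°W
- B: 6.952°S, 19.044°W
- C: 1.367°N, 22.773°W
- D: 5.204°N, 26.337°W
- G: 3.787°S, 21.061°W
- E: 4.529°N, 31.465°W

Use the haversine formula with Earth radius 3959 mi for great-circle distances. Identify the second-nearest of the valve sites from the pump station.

C

Distances from the pump station (0.961°S, 25.755°W):
F: 112.8 mi
C: 261.4 mi
G: 378.3 mi
A: 405.5 mi
D: 427.9 mi
E: 547.1 mi
B: 620.6 mi
The second-nearest is C at 261.4 mi.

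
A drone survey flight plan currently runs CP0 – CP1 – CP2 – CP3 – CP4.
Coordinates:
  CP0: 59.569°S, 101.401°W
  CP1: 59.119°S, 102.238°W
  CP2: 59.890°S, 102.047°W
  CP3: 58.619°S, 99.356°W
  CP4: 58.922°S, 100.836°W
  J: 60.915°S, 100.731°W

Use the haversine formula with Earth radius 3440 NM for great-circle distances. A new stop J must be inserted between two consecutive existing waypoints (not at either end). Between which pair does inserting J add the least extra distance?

Added distance for inserting J between each consecutive pair:
CP0–CP1: 162.9 NM
CP1–CP2: 143.1 NM
CP2–CP3: 104.4 NM
CP3–CP4: 214.1 NM
Smallest added distance is 104.4 NM, inserting between CP2 and CP3.

between CP2 and CP3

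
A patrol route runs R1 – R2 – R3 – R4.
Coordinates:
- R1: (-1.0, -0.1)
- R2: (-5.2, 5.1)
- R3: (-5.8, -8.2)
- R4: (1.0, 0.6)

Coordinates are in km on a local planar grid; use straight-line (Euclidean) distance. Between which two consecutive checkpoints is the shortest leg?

Leg distances:
R1→R2: 6.7 km
R2→R3: 13.3 km
R3→R4: 11.1 km
The shortest leg is R1–R2 at 6.7 km.

R1–R2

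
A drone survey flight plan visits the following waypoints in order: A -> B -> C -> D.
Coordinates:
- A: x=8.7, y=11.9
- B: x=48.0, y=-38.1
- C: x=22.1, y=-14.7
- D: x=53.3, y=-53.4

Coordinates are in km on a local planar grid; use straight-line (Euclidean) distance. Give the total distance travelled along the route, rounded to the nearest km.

148 km

Leg distances:
A→B: 63.6 km  (cumulative 63.6 km)
B→C: 34.9 km  (cumulative 98.5 km)
C→D: 49.7 km  (cumulative 148.2 km)
Total route length ≈ 148 km.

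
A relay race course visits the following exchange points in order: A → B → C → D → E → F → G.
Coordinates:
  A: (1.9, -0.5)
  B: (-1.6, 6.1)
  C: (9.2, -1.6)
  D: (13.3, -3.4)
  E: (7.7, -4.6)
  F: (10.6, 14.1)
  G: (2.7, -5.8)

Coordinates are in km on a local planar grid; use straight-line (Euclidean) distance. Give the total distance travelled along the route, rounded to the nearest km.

71 km

Leg distances:
A→B: 7.5 km  (cumulative 7.5 km)
B→C: 13.3 km  (cumulative 20.7 km)
C→D: 4.5 km  (cumulative 25.2 km)
D→E: 5.7 km  (cumulative 30.9 km)
E→F: 18.9 km  (cumulative 49.9 km)
F→G: 21.4 km  (cumulative 71.3 km)
Total route length ≈ 71 km.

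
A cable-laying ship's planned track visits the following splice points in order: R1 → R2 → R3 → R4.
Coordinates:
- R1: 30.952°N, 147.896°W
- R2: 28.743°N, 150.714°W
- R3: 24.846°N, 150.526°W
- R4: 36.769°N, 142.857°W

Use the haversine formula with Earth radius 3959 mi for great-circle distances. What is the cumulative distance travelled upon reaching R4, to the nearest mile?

1437 mi

Leg distances:
R1→R2: 227.6 mi  (cumulative 227.6 mi)
R2→R3: 269.5 mi  (cumulative 497.1 mi)
R3→R4: 940.3 mi  (cumulative 1437.5 mi)
Cumulative distance at R4 ≈ 1437 mi.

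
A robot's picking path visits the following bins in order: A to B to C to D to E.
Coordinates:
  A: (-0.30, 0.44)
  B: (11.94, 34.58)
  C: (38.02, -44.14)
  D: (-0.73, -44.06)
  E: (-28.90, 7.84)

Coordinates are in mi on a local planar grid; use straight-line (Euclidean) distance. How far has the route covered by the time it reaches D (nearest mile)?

Leg distances:
A→B: 36.3 mi  (cumulative 36.3 mi)
B→C: 82.9 mi  (cumulative 119.2 mi)
C→D: 38.8 mi  (cumulative 157.9 mi)
Cumulative distance at D ≈ 158 mi.

158 mi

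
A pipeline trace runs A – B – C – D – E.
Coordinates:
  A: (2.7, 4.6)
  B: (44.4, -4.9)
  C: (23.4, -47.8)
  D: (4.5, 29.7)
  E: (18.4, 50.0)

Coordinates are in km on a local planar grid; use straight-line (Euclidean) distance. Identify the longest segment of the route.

Leg distances:
A→B: 42.8 km
B→C: 47.8 km
C→D: 79.8 km
D→E: 24.6 km
The longest leg is C–D at 79.8 km.

C–D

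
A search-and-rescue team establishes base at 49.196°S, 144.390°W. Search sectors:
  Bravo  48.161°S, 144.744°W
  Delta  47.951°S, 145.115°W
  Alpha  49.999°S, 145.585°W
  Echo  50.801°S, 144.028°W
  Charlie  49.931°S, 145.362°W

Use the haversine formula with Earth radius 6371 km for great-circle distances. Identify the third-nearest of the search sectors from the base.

Alpha

Distance to each, sorted:
Charlie: 107.7 km
Bravo: 118.0 km
Alpha: 124.1 km
Delta: 148.4 km
Echo: 180.3 km
The third-nearest is Alpha at 124.1 km.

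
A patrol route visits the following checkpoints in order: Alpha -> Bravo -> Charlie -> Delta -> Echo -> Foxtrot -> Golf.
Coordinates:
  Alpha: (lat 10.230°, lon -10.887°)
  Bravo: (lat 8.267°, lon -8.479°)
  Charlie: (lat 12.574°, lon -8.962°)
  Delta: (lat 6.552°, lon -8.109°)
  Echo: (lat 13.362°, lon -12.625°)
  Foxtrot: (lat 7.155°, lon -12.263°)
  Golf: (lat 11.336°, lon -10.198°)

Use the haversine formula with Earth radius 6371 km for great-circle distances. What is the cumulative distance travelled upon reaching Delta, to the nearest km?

1501 km

Leg distances:
Alpha→Bravo: 342.8 km  (cumulative 342.8 km)
Bravo→Charlie: 481.8 km  (cumulative 824.6 km)
Charlie→Delta: 676.1 km  (cumulative 1500.7 km)
Cumulative distance at Delta ≈ 1501 km.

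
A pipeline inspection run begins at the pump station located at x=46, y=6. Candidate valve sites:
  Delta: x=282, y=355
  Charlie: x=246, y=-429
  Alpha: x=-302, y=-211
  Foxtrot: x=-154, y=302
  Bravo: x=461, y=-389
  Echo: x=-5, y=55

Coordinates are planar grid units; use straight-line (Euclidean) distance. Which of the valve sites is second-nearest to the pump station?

Foxtrot

Distances from the pump station (x=46, y=6):
Echo: 70.7
Foxtrot: 357.2
Alpha: 410.1
Delta: 421.3
Charlie: 478.8
Bravo: 572.9
The second-nearest is Foxtrot at 357.2.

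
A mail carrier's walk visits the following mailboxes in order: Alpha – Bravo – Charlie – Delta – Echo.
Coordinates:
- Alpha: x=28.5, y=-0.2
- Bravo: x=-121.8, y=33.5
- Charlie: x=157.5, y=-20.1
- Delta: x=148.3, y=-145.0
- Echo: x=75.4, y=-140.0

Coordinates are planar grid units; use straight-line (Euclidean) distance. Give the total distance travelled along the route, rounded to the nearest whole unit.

637

Leg distances:
Alpha→Bravo: 154.0  (cumulative 154.0)
Bravo→Charlie: 284.4  (cumulative 438.4)
Charlie→Delta: 125.2  (cumulative 563.7)
Delta→Echo: 73.1  (cumulative 636.7)
Total route length ≈ 637.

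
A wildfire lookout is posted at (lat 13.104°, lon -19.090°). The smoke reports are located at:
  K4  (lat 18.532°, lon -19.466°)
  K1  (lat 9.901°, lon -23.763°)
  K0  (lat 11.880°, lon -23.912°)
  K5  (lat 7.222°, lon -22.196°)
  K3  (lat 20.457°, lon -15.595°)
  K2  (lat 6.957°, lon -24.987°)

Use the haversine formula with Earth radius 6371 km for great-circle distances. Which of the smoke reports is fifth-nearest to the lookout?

K3

Distances from the lookout ((lat 13.104°, lon -19.090°)):
K0: 540.9 km
K4: 604.9 km
K1: 621.3 km
K5: 737.0 km
K3: 898.2 km
K2: 940.0 km
The fifth-nearest is K3 at 898.2 km.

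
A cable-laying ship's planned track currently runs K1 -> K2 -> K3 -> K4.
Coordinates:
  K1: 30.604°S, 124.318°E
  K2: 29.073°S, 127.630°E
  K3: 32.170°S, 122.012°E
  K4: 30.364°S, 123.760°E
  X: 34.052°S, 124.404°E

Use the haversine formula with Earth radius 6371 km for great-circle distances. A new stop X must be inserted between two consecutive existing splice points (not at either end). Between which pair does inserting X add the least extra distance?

between K2 and K3

Added distance for inserting X between each consecutive pair:
K1–K2: 653.8 km
K2–K3: 299.7 km
K3–K4: 459.6 km
Smallest added distance is 299.7 km, inserting between K2 and K3.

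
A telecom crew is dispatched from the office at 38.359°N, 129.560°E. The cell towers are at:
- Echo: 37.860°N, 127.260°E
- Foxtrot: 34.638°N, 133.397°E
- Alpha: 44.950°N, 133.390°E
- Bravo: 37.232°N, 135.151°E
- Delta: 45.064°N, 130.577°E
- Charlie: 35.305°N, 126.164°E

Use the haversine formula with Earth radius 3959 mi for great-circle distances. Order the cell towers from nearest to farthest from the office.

Echo, Charlie, Bravo, Foxtrot, Delta, Alpha

Computing each great-circle distance from 38.359°N, 129.560°E:
Echo 37.860°N, 127.260°E: 129.7 mi
Charlie 35.305°N, 126.164°E: 282.5 mi
Bravo 37.232°N, 135.151°E: 315.0 mi
Foxtrot 34.638°N, 133.397°E: 333.9 mi
Delta 45.064°N, 130.577°E: 466.2 mi
Alpha 44.950°N, 133.390°E: 496.3 mi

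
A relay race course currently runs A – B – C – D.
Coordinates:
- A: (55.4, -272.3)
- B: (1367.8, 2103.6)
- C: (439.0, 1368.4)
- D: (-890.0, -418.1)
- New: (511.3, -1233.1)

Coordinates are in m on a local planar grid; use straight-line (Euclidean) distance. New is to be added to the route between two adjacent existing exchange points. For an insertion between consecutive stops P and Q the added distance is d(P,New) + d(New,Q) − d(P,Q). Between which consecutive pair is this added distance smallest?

between A and B

Added distance for inserting New between each consecutive pair:
A–B: 1794.1 m
B–C: 4862.8 m
C–D: 1997.0 m
Smallest added distance is 1794.1 m, inserting between A and B.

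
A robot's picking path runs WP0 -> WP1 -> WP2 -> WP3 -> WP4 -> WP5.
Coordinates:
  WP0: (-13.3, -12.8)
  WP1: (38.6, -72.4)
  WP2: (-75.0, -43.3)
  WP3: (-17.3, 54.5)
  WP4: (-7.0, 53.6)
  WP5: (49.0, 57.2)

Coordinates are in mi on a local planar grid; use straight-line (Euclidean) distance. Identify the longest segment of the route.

Leg distances:
WP0→WP1: 79.0 mi
WP1→WP2: 117.3 mi
WP2→WP3: 113.6 mi
WP3→WP4: 10.3 mi
WP4→WP5: 56.1 mi
The longest leg is WP1–WP2 at 117.3 mi.

WP1–WP2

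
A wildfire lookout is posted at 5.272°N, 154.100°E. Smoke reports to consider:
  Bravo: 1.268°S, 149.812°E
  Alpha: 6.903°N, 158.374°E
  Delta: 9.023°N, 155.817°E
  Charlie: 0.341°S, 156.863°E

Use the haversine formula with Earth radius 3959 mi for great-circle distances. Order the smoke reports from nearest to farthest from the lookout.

Delta, Alpha, Charlie, Bravo

Computing each great-circle distance from 5.272°N, 154.100°E:
Delta 9.023°N, 155.817°E: 284.7 mi
Alpha 6.903°N, 158.374°E: 314.5 mi
Charlie 0.341°S, 156.863°E: 432.2 mi
Bravo 1.268°S, 149.812°E: 540.2 mi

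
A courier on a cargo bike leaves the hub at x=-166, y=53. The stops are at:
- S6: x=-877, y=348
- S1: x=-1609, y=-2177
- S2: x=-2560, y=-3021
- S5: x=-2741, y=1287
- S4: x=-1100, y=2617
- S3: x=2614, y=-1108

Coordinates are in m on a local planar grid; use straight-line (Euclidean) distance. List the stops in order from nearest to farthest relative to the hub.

Distances from the hub:
S6 x=-877, y=348: 769.8 m
S1 x=-1609, y=-2177: 2656.2 m
S4 x=-1100, y=2617: 2728.8 m
S5 x=-2741, y=1287: 2855.4 m
S3 x=2614, y=-1108: 3012.7 m
S2 x=-2560, y=-3021: 3896.2 m

S6, S1, S4, S5, S3, S2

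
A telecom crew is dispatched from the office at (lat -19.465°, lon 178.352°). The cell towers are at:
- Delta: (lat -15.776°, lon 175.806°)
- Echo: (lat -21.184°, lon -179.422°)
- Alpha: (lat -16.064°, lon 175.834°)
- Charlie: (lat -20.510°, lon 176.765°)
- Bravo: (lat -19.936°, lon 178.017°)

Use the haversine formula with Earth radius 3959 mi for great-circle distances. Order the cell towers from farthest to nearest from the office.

Distances from the office:
Delta (lat -15.776°, lon 175.806°): 305.1 mi
Alpha (lat -16.064°, lon 175.834°): 287.5 mi
Echo (lat -21.184°, lon -179.422°): 186.8 mi
Charlie (lat -20.510°, lon 176.765°): 125.8 mi
Bravo (lat -19.936°, lon 178.017°): 39.2 mi

Delta, Alpha, Echo, Charlie, Bravo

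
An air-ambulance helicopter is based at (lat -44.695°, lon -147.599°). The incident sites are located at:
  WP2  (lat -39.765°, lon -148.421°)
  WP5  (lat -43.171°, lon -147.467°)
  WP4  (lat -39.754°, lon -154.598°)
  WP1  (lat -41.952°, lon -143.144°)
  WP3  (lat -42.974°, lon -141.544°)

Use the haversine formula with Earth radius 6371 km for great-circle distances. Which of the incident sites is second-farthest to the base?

WP2

Distances from the base ((lat -44.695°, lon -147.599°)):
WP4: 795.7 km
WP2: 552.3 km
WP3: 521.8 km
WP1: 472.0 km
WP5: 169.8 km
The second-farthest is WP2 at 552.3 km.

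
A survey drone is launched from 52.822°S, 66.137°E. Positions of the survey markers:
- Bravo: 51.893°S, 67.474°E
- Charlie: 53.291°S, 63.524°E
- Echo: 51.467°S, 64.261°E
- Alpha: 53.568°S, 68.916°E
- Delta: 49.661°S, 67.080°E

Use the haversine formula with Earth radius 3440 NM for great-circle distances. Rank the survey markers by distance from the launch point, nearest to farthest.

Bravo, Charlie, Echo, Alpha, Delta

Computing each great-circle distance from 52.822°S, 66.137°E:
Bravo 51.893°S, 67.474°E: 74.3 NM
Charlie 53.291°S, 63.524°E: 98.4 NM
Echo 51.467°S, 64.261°E: 106.7 NM
Alpha 53.568°S, 68.916°E: 109.5 NM
Delta 49.661°S, 67.080°E: 193.1 NM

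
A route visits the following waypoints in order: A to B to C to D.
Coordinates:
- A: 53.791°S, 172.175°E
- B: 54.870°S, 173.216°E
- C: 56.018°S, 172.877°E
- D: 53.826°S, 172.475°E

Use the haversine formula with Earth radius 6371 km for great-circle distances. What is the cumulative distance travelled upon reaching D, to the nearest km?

512 km

Leg distances:
A→B: 137.7 km  (cumulative 137.7 km)
B→C: 129.4 km  (cumulative 267.1 km)
C→D: 245.1 km  (cumulative 512.2 km)
Cumulative distance at D ≈ 512 km.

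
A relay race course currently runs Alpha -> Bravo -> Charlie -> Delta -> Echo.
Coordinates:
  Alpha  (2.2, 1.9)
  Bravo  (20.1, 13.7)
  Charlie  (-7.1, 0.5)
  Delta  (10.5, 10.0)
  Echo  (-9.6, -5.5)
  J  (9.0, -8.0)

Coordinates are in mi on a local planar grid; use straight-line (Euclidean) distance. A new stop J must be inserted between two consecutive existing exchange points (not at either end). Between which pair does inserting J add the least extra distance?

between Delta and Echo

Added distance for inserting J between each consecutive pair:
Alpha–Bravo: 14.9 mi
Bravo–Charlie: 12.3 mi
Charlie–Delta: 16.3 mi
Delta–Echo: 11.4 mi
Smallest added distance is 11.4 mi, inserting between Delta and Echo.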